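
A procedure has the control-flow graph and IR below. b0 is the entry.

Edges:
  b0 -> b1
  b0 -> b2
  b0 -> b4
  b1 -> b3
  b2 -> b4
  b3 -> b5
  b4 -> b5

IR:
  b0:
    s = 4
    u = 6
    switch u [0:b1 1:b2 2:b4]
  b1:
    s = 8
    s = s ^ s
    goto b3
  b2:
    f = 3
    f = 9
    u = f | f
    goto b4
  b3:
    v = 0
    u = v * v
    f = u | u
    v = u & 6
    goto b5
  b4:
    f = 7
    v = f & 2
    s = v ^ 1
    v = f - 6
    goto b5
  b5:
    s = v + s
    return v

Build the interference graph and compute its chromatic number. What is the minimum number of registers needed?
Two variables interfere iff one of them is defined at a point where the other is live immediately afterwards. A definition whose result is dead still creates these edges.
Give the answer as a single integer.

Per-block:
  b0: {s,u} / ∅
  b1: {s} / ∅
  b2: {f,u} / ∅
  b3: {f,u,v} / ∅
  b4: {f,s,v} / ∅
  b5: {s} / {s,v}

Liveness:
  b0 li=∅ lo=∅
  b1 li=∅ lo={s}
  b2 li=∅ lo=∅
  b3 li={s} lo={s,v}
  b4 li=∅ lo={s,v}
  b5 li={s,v} lo=∅

Interference:
  f↔{s,u,v}
  s↔{f,u,v}
  u↔{f,s}
  v↔{f,s}

Colouring:
  lower bound: {f,s,u} mutually conflict ⇒ χ ≥ 3
  assign f→c0 s→c1 u→c2 v→c2 — no edge inside a register ⇒ χ ≤ 3
  χ = 3

Answer: 3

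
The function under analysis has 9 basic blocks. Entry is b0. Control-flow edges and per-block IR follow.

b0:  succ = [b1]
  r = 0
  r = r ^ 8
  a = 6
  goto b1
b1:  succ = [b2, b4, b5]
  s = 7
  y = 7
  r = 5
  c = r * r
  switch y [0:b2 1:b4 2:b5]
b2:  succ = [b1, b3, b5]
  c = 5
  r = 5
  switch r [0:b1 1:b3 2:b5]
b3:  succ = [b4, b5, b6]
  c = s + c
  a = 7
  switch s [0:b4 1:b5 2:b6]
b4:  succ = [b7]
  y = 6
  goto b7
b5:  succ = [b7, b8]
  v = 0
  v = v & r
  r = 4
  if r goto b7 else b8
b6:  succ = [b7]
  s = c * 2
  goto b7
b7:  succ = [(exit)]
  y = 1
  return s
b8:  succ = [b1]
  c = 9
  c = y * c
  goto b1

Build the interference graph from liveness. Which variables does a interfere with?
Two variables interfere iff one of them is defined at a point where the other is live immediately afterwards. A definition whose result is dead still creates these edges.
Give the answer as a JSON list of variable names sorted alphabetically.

Block summaries:
  b0: {a,r} / ∅
  b1: {c,r,s,y} / ∅
  b2: {c,r} / ∅
  b3: {a,c} / {c,s}
  b4: {y} / ∅
  b5: {r,v} / {r}
  b6: {s} / {c}
  b7: {y} / {s}
  b8: {c} / {y}

Live sets:
  live b0: ∅→∅
  live b1: ∅→{r,s,y}
  live b2: {s,y}→{c,r,s,y}
  live b3: {c,r,s,y}→{c,r,s,y}
  live b4: {s}→{s}
  live b5: {r,s,y}→{s,y}
  live b6: {c}→{s}
  live b7: {s}→∅
  live b8: {y}→∅

Interference:
  a: {c,r,s,y}
  c: {a,r,s,y}
  r: {a,c,s,v,y}
  s: {a,c,r,v,y}
  v: {r,s,y}
  y: {a,c,r,s,v}

N(a) = ["c", "r", "s", "y"]

Answer: ["c", "r", "s", "y"]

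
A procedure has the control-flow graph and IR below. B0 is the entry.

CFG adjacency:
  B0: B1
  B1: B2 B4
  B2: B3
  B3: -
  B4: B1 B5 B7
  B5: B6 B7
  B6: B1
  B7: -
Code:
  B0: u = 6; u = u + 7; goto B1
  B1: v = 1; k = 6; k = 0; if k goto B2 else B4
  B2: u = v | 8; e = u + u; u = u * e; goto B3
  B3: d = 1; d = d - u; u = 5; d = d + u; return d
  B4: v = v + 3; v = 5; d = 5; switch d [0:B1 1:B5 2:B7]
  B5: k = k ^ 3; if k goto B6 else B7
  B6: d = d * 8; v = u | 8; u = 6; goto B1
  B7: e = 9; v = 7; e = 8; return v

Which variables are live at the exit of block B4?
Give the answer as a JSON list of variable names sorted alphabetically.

Block summaries:
  B0 def {u} use ∅
  B1 def {k,v} use ∅
  B2 def {e,u} use {v}
  B3 def {d,u} use {u}
  B4 def {d,v} use {v}
  B5 def {k} use {k}
  B6 def {d,u,v} use {d,u}
  B7 def {e,v} use ∅

Liveness:
  B0: in=∅ out={u}
  B1: in={u} out={k,u,v}
  B2: in={v} out={u}
  B3: in={u} out=∅
  B4: in={k,u,v} out={d,k,u}
  B5: in={d,k,u} out={d,u}
  B6: in={d,u} out={u}
  B7: in=∅ out=∅

live-out(B4) = ["d", "k", "u"]

Answer: ["d", "k", "u"]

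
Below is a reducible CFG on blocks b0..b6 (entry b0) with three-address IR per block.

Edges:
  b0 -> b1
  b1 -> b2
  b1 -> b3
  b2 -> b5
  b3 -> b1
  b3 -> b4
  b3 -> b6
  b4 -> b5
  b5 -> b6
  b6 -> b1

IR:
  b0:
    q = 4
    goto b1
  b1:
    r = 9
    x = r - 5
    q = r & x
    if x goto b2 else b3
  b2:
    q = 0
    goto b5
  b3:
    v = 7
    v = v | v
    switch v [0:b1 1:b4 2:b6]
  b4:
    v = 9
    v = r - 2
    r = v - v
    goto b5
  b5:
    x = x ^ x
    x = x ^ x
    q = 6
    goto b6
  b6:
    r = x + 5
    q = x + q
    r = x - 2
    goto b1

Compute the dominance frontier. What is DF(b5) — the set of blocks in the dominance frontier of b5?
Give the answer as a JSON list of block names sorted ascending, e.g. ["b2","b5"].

Answer: ["b6"]

Working:
idom tree: b1←b0 b2←b1 b3←b1 b4←b3 b5←b1 b6←b1
Dom at joins:
  b1: preds {b0,b3,b6}: {b0} ∩ {b0,b1,b3} ∩ {b0,b1,b6} = {b0}; idom=b0
  b5: preds {b2,b4}: {b0,b1,b2} ∩ {b0,b1,b3,b4} = {b0,b1}; idom=b1
  b6: preds {b3,b5}: {b0,b1,b3} ∩ {b0,b1,b5} = {b0,b1}; idom=b1

DF walk-up:
  b1←b0: walk · to b0
  b1←b3: walk b3→b1 to b0
  b1←b6: walk b6→b1 to b0
  b5←b2: walk b2 to b1
  b5←b4: walk b4→b3 to b1
  b6←b3: walk b3 to b1
  b6←b5: walk b5 to b1
  b0 → ∅
  b1 → {b1}
  b2 → {b5}
  b3 → {b1,b5,b6}
  b4 → {b5}
  b5 → {b6}
  b6 → {b1}

DF(b5) = ["b6"]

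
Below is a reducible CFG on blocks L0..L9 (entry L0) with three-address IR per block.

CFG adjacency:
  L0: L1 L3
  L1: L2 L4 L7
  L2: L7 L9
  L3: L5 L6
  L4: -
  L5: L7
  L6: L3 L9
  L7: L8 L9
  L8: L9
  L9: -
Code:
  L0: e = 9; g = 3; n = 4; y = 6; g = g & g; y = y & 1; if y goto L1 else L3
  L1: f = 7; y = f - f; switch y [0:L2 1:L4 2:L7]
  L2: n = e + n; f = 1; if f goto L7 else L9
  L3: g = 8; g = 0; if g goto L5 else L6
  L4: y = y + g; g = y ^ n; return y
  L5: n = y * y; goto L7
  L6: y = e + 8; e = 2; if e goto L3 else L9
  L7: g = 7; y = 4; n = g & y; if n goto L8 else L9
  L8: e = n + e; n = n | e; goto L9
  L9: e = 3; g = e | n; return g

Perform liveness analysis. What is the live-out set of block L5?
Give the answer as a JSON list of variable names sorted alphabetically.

Answer: ["e"]

Derivation:
Per-block:
  L0: def={e,g,n,y} ue=∅
  L1: def={f,y} ue=∅
  L2: def={f,n} ue={e,n}
  L3: def={g} ue=∅
  L4: def={g,y} ue={g,n,y}
  L5: def={n} ue={y}
  L6: def={e,y} ue={e}
  L7: def={g,n,y} ue=∅
  L8: def={e,n} ue={e,n}
  L9: def={e,g} ue={n}

Liveness:
  L0: in=∅ out={e,g,n,y}
  L1: in={e,g,n} out={e,g,n,y}
  L2: in={e,n} out={e,n}
  L3: in={e,n,y} out={e,n,y}
  L4: in={g,n,y} out=∅
  L5: in={e,y} out={e}
  L6: in={e,n} out={e,n,y}
  L7: in={e} out={e,n}
  L8: in={e,n} out={n}
  L9: in={n} out=∅

live-out(L5) = ["e"]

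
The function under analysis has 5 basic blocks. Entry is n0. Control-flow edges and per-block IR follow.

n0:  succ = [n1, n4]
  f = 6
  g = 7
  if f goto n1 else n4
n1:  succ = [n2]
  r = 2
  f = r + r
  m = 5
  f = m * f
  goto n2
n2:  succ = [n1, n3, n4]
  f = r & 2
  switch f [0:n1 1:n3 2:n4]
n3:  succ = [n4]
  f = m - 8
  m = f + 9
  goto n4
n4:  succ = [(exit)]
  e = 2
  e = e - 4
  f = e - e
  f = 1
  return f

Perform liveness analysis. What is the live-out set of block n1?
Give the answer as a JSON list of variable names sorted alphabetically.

Answer: ["m", "r"]

Working:
Per-block:
  n0 def {f,g} use ∅
  n1 def {f,m,r} use ∅
  n2 def {f} use {r}
  n3 def {f,m} use {m}
  n4 def {e,f} use ∅

Backward fixpoint:
  n0: in=∅ out=∅
  n1: in=∅ out={m,r}
  n2: in={m,r} out={m}
  n3: in={m} out=∅
  n4: in=∅ out=∅

live-out(n1) = ["m", "r"]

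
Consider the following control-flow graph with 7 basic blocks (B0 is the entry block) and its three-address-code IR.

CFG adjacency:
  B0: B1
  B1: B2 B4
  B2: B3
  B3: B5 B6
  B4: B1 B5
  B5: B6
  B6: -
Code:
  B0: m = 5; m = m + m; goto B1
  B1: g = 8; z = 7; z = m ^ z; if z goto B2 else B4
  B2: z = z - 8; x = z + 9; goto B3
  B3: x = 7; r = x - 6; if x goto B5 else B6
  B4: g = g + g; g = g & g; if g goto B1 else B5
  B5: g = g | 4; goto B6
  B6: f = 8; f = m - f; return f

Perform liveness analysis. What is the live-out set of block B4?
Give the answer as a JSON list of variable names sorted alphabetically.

Answer: ["g", "m"]

Analysis:
Per-block:
  B0 def {m} use ∅
  B1 def {g,z} use {m}
  B2 def {x,z} use {z}
  B3 def {r,x} use ∅
  B4 def {g} use {g}
  B5 def {g} use {g}
  B6 def {f} use {m}

Liveness:
  B0 li=∅ lo={m}
  B1 li={m} lo={g,m,z}
  B2 li={g,m,z} lo={g,m}
  B3 li={g,m} lo={g,m}
  B4 li={g,m} lo={g,m}
  B5 li={g,m} lo={m}
  B6 li={m} lo=∅

live-out(B4) = ["g", "m"]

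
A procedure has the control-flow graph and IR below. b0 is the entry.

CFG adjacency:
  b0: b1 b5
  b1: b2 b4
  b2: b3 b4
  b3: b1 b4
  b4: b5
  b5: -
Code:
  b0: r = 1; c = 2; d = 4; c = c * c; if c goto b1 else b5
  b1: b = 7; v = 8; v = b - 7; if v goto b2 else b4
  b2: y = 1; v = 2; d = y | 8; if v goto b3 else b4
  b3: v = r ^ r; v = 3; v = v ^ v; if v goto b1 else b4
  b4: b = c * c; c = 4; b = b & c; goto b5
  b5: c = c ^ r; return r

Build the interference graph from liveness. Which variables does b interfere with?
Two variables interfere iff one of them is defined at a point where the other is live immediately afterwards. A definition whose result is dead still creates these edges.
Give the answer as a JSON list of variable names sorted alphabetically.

Per-block:
  b0 def {c,d,r} use ∅
  b1 def {b,v} use ∅
  b2 def {d,v,y} use ∅
  b3 def {v} use {r}
  b4 def {b,c} use {c}
  b5 def {c} use {c,r}

Liveness:
  b0: in=∅ out={c,r}
  b1: in={c,r} out={c,r}
  b2: in={c,r} out={c,r}
  b3: in={c,r} out={c,r}
  b4: in={c,r} out={c,r}
  b5: in={c,r} out=∅

Conflict graph:
  b — {c,r,v}
  c — {b,d,r,v,y}
  d — {c,r,v}
  r — {b,c,d,v,y}
  v — {b,c,d,r,y}
  y — {c,r,v}

N(b) = ["c", "r", "v"]

Answer: ["c", "r", "v"]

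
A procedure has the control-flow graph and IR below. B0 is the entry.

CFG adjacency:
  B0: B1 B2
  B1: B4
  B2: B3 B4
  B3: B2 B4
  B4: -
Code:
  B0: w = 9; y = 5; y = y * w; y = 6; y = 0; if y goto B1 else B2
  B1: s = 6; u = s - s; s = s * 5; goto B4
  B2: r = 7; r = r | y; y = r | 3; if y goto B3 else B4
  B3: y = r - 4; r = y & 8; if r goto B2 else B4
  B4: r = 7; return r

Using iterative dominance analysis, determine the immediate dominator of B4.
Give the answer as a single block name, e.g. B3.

Answer: B0

Analysis:
idom tree: B1←B0 B2←B0 B3←B2 B4←B0
Dom∩ at merges:
  B2: preds {B0,B3}: {B0} ∩ {B0,B2,B3} = {B0}; idom=B0
  B4: preds {B1,B2,B3}: {B0,B1} ∩ {B0,B2} ∩ {B0,B2,B3} = {B0}; idom=B0

idom(B4) = B0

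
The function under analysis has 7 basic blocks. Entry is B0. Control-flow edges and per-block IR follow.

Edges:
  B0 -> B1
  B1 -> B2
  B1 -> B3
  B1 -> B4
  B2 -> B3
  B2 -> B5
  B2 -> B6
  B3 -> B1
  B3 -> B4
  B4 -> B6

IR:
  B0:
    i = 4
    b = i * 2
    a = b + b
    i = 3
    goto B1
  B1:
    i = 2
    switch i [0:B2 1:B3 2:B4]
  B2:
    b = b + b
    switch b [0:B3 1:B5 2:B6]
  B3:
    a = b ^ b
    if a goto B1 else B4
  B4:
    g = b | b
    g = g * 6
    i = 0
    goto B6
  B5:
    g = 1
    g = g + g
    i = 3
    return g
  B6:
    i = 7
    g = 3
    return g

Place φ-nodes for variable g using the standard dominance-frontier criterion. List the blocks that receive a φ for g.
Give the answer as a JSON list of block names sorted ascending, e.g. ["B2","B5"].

idom tree: B1←B0 B2←B1 B3←B1 B4←B1 B5←B2 B6←B1
Join-block Dom:
  B1: preds {B0,B3}: {B0} ∩ {B0,B1,B3} = {B0}; idom=B0
  B3: preds {B1,B2}: {B0,B1} ∩ {B0,B1,B2} = {B0,B1}; idom=B1
  B4: preds {B1,B3}: {B0,B1} ∩ {B0,B1,B3} = {B0,B1}; idom=B1
  B6: preds {B2,B4}: {B0,B1,B2} ∩ {B0,B1,B4} = {B0,B1}; idom=B1

Frontier:
  B1←B0: walk · to B0
  B1←B3: walk B3→B1 to B0
  B3←B1: walk · to B1
  B3←B2: walk B2 to B1
  B4←B1: walk · to B1
  B4←B3: walk B3 to B1
  B6←B2: walk B2 to B1
  B6←B4: walk B4 to B1
  B0: DF=∅
  B1: DF={B1}
  B2: DF={B3,B6}
  B3: DF={B1,B4}
  B4: DF={B6}
  B5: DF=∅
  B6: DF=∅

φ for g: defs {B4,B5,B6}
  DF⁺ = {B6}

Answer: ["B6"]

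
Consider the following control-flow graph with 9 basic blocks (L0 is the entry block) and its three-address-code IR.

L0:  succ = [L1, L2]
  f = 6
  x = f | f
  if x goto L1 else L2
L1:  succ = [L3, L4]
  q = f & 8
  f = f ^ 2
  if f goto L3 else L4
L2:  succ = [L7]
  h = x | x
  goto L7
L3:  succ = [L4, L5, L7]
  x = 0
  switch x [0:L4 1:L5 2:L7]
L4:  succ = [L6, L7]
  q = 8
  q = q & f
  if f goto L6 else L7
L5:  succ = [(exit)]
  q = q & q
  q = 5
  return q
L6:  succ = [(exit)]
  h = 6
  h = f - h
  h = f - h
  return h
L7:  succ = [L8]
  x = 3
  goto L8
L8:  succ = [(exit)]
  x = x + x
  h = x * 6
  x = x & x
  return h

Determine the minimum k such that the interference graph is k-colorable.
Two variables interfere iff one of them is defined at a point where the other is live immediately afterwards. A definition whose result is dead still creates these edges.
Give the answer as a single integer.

Block summaries:
  L0 def {f,x} use ∅
  L1 def {f,q} use {f}
  L2 def {h} use {x}
  L3 def {x} use ∅
  L4 def {q} use {f}
  L5 def {q} use {q}
  L6 def {h} use {f}
  L7 def {x} use ∅
  L8 def {h,x} use {x}

Backward fixpoint:
  live L0: ∅→{f,x}
  live L1: {f}→{f,q}
  live L2: {x}→∅
  live L3: {f,q}→{f,q}
  live L4: {f}→{f}
  live L5: {q}→∅
  live L6: {f}→∅
  live L7: ∅→{x}
  live L8: {x}→∅

Interfere edges:
  f↔{h,q,x}
  h↔{f,x}
  q↔{f,x}
  x↔{f,h,q}

Colouring:
  clique {f,h,x} ⇒ need ≥ 3
  assign f→r0 h→r2 q→r2 x→r1 — no edge inside a register ⇒ χ ≤ 3
  χ = 3

Answer: 3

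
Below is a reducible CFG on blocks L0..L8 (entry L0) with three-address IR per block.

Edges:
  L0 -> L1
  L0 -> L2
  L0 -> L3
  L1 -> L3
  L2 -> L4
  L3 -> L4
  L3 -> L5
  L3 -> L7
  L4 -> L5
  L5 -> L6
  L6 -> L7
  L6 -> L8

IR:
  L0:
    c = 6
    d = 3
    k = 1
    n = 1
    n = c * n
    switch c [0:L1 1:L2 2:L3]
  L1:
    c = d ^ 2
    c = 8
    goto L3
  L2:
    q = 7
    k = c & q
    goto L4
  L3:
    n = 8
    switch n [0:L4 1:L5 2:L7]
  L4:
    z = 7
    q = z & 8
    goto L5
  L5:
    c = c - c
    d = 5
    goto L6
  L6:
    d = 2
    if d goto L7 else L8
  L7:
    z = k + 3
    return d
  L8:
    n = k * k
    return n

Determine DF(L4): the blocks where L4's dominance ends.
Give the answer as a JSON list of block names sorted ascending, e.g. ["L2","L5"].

Answer: ["L5"]

Analysis:
idom tree: L1←L0 L2←L0 L3←L0 L4←L0 L5←L0 L6←L5 L7←L0 L8←L6
Dom at joins:
  L3: preds {L0,L1}: {L0} ∩ {L0,L1} = {L0}; idom=L0
  L4: preds {L2,L3}: {L0,L2} ∩ {L0,L3} = {L0}; idom=L0
  L5: preds {L3,L4}: {L0,L3} ∩ {L0,L4} = {L0}; idom=L0
  L7: preds {L3,L6}: {L0,L3} ∩ {L0,L5,L6} = {L0}; idom=L0

Frontier:
  join L3 pred L0: · stop@L0
  join L3 pred L1: L1 stop@L0
  join L4 pred L2: L2 stop@L0
  join L4 pred L3: L3 stop@L0
  join L5 pred L3: L3 stop@L0
  join L5 pred L4: L4 stop@L0
  join L7 pred L3: L3 stop@L0
  join L7 pred L6: L6→L5 stop@L0
  L0 → ∅
  L1 → {L3}
  L2 → {L4}
  L3 → {L4,L5,L7}
  L4 → {L5}
  L5 → {L7}
  L6 → {L7}
  L7 → ∅
  L8 → ∅

DF(L4) = ["L5"]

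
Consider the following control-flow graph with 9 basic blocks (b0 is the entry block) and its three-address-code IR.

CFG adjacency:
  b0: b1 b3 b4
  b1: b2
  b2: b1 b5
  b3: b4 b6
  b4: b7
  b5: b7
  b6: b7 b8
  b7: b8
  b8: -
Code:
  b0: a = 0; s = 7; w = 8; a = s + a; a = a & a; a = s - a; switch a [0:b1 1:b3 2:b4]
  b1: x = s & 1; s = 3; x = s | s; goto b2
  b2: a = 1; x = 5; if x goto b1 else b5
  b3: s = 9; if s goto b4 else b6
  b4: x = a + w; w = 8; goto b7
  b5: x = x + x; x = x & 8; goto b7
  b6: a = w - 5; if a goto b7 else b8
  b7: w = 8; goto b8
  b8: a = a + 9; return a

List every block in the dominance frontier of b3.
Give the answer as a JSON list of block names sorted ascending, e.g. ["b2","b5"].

idom tree: b1←b0 b2←b1 b3←b0 b4←b0 b5←b2 b6←b3 b7←b0 b8←b0
Join-block Dom:
  b1: preds {b0,b2}: {b0} ∩ {b0,b1,b2} = {b0}; idom=b0
  b4: preds {b0,b3}: {b0} ∩ {b0,b3} = {b0}; idom=b0
  b7: preds {b4,b5,b6}: {b0,b4} ∩ {b0,b1,b2,b5} ∩ {b0,b3,b6} = {b0}; idom=b0
  b8: preds {b6,b7}: {b0,b3,b6} ∩ {b0,b7} = {b0}; idom=b0

DF derivation:
  join b1 pred b0: · stop@b0
  join b1 pred b2: b2→b1 stop@b0
  join b4 pred b0: · stop@b0
  join b4 pred b3: b3 stop@b0
  join b7 pred b4: b4 stop@b0
  join b7 pred b5: b5→b2→b1 stop@b0
  join b7 pred b6: b6→b3 stop@b0
  join b8 pred b6: b6→b3 stop@b0
  join b8 pred b7: b7 stop@b0
  b0: DF=∅
  b1: DF={b1,b7}
  b2: DF={b1,b7}
  b3: DF={b4,b7,b8}
  b4: DF={b7}
  b5: DF={b7}
  b6: DF={b7,b8}
  b7: DF={b8}
  b8: DF=∅

DF(b3) = ["b4", "b7", "b8"]

Answer: ["b4", "b7", "b8"]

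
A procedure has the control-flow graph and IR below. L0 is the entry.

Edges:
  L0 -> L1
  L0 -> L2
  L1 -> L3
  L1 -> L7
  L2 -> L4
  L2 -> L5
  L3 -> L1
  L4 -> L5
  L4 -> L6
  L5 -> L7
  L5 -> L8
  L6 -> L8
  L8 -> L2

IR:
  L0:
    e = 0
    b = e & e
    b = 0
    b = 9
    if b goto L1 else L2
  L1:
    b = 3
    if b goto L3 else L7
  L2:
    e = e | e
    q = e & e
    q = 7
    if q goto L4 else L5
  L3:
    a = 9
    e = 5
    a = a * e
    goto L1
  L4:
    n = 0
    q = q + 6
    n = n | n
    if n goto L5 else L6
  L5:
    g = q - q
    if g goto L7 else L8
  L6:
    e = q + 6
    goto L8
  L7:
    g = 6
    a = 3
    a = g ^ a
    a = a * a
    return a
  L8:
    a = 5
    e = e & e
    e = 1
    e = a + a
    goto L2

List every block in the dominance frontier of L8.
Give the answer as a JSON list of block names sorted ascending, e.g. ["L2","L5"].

Answer: ["L2"]

Analysis:
idom tree: L1←L0 L2←L0 L3←L1 L4←L2 L5←L2 L6←L4 L7←L0 L8←L2
Join-block Dom:
  L1: preds {L0,L3}: {L0} ∩ {L0,L1,L3} = {L0}; idom=L0
  L2: preds {L0,L8}: {L0} ∩ {L0,L2,L8} = {L0}; idom=L0
  L5: preds {L2,L4}: {L0,L2} ∩ {L0,L2,L4} = {L0,L2}; idom=L2
  L7: preds {L1,L5}: {L0,L1} ∩ {L0,L2,L5} = {L0}; idom=L0
  L8: preds {L5,L6}: {L0,L2,L5} ∩ {L0,L2,L4,L6} = {L0,L2}; idom=L2

DF walk-up:
  join L1 pred L0: · stop@L0
  join L1 pred L3: L3→L1 stop@L0
  join L2 pred L0: · stop@L0
  join L2 pred L8: L8→L2 stop@L0
  join L5 pred L2: · stop@L2
  join L5 pred L4: L4 stop@L2
  join L7 pred L1: L1 stop@L0
  join L7 pred L5: L5→L2 stop@L0
  join L8 pred L5: L5 stop@L2
  join L8 pred L6: L6→L4 stop@L2
  DF(L0)=∅
  DF(L1)={L1,L7}
  DF(L2)={L2,L7}
  DF(L3)={L1}
  DF(L4)={L5,L8}
  DF(L5)={L7,L8}
  DF(L6)={L8}
  DF(L7)=∅
  DF(L8)={L2}

DF(L8) = ["L2"]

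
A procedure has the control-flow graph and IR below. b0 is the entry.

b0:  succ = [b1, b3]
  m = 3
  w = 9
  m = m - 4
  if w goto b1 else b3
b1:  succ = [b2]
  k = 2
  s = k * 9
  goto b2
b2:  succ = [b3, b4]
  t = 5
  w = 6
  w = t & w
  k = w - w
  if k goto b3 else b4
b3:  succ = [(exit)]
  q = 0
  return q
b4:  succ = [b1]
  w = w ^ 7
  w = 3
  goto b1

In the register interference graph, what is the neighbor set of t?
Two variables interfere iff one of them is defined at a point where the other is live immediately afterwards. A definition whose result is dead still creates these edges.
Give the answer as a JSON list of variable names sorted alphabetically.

Block summaries:
  b0 def {m,w} use ∅
  b1 def {k,s} use ∅
  b2 def {k,t,w} use ∅
  b3 def {q} use ∅
  b4 def {w} use {w}

Liveness:
  b0: in=∅ out=∅
  b1: in=∅ out=∅
  b2: in=∅ out={w}
  b3: in=∅ out=∅
  b4: in={w} out=∅

Interference:
  k: {w}
  m: {w}
  q: ∅
  s: ∅
  t: {w}
  w: {k,m,t}

N(t) = ["w"]

Answer: ["w"]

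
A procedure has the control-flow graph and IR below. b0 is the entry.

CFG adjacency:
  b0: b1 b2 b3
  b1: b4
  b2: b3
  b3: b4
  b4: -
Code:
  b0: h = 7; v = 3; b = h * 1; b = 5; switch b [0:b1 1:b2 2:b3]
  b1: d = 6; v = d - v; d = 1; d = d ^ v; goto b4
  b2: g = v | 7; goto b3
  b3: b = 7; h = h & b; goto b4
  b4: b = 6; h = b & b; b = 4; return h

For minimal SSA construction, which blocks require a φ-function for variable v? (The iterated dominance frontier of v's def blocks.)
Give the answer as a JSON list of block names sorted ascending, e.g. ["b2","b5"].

Answer: ["b4"]

Derivation:
idom tree: b1←b0 b2←b0 b3←b0 b4←b0
Dom∩ at merges:
  b3: preds {b0,b2}: {b0} ∩ {b0,b2} = {b0}; idom=b0
  b4: preds {b1,b3}: {b0,b1} ∩ {b0,b3} = {b0}; idom=b0

DF derivation:
  join b3 pred b0: · stop@b0
  join b3 pred b2: b2 stop@b0
  join b4 pred b1: b1 stop@b0
  join b4 pred b3: b3 stop@b0
  DF(b0)=∅
  DF(b1)={b4}
  DF(b2)={b3}
  DF(b3)={b4}
  DF(b4)=∅

φ for v: defs {b0,b1}
  DF⁺ = {b4}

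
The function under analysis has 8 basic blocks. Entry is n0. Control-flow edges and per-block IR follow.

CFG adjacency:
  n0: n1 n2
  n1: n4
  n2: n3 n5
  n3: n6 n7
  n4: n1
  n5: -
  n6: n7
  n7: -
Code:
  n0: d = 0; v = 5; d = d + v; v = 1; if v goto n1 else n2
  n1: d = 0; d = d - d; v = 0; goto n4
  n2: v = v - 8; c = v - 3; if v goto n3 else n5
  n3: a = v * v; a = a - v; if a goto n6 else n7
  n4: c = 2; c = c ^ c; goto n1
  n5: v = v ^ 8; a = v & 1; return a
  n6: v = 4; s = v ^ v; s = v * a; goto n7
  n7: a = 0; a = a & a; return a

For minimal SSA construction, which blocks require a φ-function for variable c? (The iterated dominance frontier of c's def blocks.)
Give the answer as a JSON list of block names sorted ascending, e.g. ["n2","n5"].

idom tree: n1←n0 n2←n0 n3←n2 n4←n1 n5←n2 n6←n3 n7←n3
Dom at joins:
  n1: preds {n0,n4}: {n0} ∩ {n0,n1,n4} = {n0}; idom=n0
  n7: preds {n3,n6}: {n0,n2,n3} ∩ {n0,n2,n3,n6} = {n0,n2,n3}; idom=n3

DF walk-up:
  join n1 pred n0: · stop@n0
  join n1 pred n4: n4→n1 stop@n0
  join n7 pred n3: · stop@n3
  join n7 pred n6: n6 stop@n3
  n0: DF=∅
  n1: DF={n1}
  n2: DF=∅
  n3: DF=∅
  n4: DF={n1}
  n5: DF=∅
  n6: DF={n7}
  n7: DF=∅

φ for c: defs {n2,n4}
  DF⁺ = {n1}

Answer: ["n1"]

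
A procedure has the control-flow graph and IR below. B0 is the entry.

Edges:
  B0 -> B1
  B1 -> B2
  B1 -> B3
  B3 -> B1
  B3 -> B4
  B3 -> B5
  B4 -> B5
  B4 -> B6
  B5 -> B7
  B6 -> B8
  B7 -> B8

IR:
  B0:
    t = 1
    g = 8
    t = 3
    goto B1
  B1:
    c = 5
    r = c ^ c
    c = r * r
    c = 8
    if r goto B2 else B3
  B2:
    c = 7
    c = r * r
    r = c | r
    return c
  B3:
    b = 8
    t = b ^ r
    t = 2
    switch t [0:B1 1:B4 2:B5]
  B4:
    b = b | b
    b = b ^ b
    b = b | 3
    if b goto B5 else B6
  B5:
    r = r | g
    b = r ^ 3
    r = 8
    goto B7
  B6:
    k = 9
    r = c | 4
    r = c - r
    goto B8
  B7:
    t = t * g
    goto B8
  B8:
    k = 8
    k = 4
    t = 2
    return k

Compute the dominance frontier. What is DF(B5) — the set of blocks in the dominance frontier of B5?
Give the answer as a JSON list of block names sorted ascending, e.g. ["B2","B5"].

Answer: ["B8"]

Derivation:
idom tree: B1←B0 B2←B1 B3←B1 B4←B3 B5←B3 B6←B4 B7←B5 B8←B3
Dom at joins:
  B1: preds {B0,B3}: {B0} ∩ {B0,B1,B3} = {B0}; idom=B0
  B5: preds {B3,B4}: {B0,B1,B3} ∩ {B0,B1,B3,B4} = {B0,B1,B3}; idom=B3
  B8: preds {B6,B7}: {B0,B1,B3,B4,B6} ∩ {B0,B1,B3,B5,B7} = {B0,B1,B3}; idom=B3

DF walk-up:
  join B1 pred B0: · stop@B0
  join B1 pred B3: B3→B1 stop@B0
  join B5 pred B3: · stop@B3
  join B5 pred B4: B4 stop@B3
  join B8 pred B6: B6→B4 stop@B3
  join B8 pred B7: B7→B5 stop@B3
  DF(B0)=∅
  DF(B1)={B1}
  DF(B2)=∅
  DF(B3)={B1}
  DF(B4)={B5,B8}
  DF(B5)={B8}
  DF(B6)={B8}
  DF(B7)={B8}
  DF(B8)=∅

DF(B5) = ["B8"]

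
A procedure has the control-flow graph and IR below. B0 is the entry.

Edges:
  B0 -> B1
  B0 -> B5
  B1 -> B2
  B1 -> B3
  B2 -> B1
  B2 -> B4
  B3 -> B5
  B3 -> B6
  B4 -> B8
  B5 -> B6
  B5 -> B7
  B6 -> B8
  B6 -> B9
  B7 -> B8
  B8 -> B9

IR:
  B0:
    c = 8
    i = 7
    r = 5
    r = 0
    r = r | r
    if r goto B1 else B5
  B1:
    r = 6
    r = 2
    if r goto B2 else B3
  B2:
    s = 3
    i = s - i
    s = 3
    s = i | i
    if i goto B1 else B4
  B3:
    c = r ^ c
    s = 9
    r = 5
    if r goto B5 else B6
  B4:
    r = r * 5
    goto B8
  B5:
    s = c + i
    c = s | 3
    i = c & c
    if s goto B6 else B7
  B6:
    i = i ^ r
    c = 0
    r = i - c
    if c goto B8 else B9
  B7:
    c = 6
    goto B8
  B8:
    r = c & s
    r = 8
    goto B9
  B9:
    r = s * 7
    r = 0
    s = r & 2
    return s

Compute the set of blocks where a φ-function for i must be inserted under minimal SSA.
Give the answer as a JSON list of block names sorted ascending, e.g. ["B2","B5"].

idom tree: B1←B0 B2←B1 B3←B1 B4←B2 B5←B0 B6←B0 B7←B5 B8←B0 B9←B0
Dom at joins:
  B1: preds {B0,B2}: {B0} ∩ {B0,B1,B2} = {B0}; idom=B0
  B5: preds {B0,B3}: {B0} ∩ {B0,B1,B3} = {B0}; idom=B0
  B6: preds {B3,B5}: {B0,B1,B3} ∩ {B0,B5} = {B0}; idom=B0
  B8: preds {B4,B6,B7}: {B0,B1,B2,B4} ∩ {B0,B6} ∩ {B0,B5,B7} = {B0}; idom=B0
  B9: preds {B6,B8}: {B0,B6} ∩ {B0,B8} = {B0}; idom=B0

Frontier:
  B1←B0: walk · to B0
  B1←B2: walk B2→B1 to B0
  B5←B0: walk · to B0
  B5←B3: walk B3→B1 to B0
  B6←B3: walk B3→B1 to B0
  B6←B5: walk B5 to B0
  B8←B4: walk B4→B2→B1 to B0
  B8←B6: walk B6 to B0
  B8←B7: walk B7→B5 to B0
  B9←B6: walk B6 to B0
  B9←B8: walk B8 to B0
  B0 → ∅
  B1 → {B1,B5,B6,B8}
  B2 → {B1,B8}
  B3 → {B5,B6}
  B4 → {B8}
  B5 → {B6,B8}
  B6 → {B8,B9}
  B7 → {B8}
  B8 → {B9}
  B9 → ∅

φ for i: defs {B0,B2,B5,B6}
  DF⁺ = {B1,B5,B6,B8,B9}

Answer: ["B1", "B5", "B6", "B8", "B9"]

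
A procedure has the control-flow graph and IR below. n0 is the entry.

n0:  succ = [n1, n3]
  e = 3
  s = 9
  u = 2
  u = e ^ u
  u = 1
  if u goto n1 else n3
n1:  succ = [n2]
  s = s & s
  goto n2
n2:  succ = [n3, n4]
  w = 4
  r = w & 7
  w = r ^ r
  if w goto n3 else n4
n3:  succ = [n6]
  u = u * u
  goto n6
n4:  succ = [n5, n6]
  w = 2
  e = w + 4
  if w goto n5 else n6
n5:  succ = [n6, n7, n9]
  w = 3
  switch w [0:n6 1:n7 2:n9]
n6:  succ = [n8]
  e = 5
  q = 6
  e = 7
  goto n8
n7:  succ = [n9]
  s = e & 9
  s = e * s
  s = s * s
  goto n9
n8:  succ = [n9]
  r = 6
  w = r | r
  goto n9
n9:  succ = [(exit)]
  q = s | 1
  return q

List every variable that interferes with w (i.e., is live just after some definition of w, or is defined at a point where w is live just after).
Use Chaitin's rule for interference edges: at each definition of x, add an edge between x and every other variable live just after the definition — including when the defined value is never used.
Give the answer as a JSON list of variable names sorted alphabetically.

def/use:
  n0: def={e,s,u} ue=∅
  n1: def={s} ue={s}
  n2: def={r,w} ue=∅
  n3: def={u} ue={u}
  n4: def={e,w} ue=∅
  n5: def={w} ue=∅
  n6: def={e,q} ue=∅
  n7: def={s} ue={e}
  n8: def={r,w} ue=∅
  n9: def={q} ue={s}

Liveness:
  live n0: ∅→{s,u}
  live n1: {s,u}→{s,u}
  live n2: {s,u}→{s,u}
  live n3: {s,u}→{s}
  live n4: {s}→{e,s}
  live n5: {e,s}→{e,s}
  live n6: {s}→{s}
  live n7: {e}→{s}
  live n8: {s}→{s}
  live n9: {s}→∅

Interference:
  e — {s,u,w}
  q — {s}
  r — {s,u}
  s — {e,q,r,u,w}
  u — {e,r,s,w}
  w — {e,s,u}

N(w) = ["e", "s", "u"]

Answer: ["e", "s", "u"]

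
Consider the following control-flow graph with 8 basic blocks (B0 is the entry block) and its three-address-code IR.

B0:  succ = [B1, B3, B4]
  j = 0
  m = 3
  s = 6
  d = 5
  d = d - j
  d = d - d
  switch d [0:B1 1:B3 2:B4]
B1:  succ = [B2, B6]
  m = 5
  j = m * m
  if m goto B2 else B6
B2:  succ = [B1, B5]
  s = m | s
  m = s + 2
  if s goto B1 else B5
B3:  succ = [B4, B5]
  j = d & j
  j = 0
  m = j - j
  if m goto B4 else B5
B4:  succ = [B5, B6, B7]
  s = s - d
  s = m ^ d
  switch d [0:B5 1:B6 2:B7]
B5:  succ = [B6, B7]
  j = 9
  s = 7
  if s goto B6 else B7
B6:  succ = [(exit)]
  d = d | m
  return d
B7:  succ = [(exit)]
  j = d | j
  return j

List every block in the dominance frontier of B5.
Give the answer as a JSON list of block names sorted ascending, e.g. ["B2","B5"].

idom tree: B1←B0 B2←B1 B3←B0 B4←B0 B5←B0 B6←B0 B7←B0
Dom at joins:
  B1: preds {B0,B2}: {B0} ∩ {B0,B1,B2} = {B0}; idom=B0
  B4: preds {B0,B3}: {B0} ∩ {B0,B3} = {B0}; idom=B0
  B5: preds {B2,B3,B4}: {B0,B1,B2} ∩ {B0,B3} ∩ {B0,B4} = {B0}; idom=B0
  B6: preds {B1,B4,B5}: {B0,B1} ∩ {B0,B4} ∩ {B0,B5} = {B0}; idom=B0
  B7: preds {B4,B5}: {B0,B4} ∩ {B0,B5} = {B0}; idom=B0

Frontier:
  B1←B0: walk · to B0
  B1←B2: walk B2→B1 to B0
  B4←B0: walk · to B0
  B4←B3: walk B3 to B0
  B5←B2: walk B2→B1 to B0
  B5←B3: walk B3 to B0
  B5←B4: walk B4 to B0
  B6←B1: walk B1 to B0
  B6←B4: walk B4 to B0
  B6←B5: walk B5 to B0
  B7←B4: walk B4 to B0
  B7←B5: walk B5 to B0
  B0 → ∅
  B1 → {B1,B5,B6}
  B2 → {B1,B5}
  B3 → {B4,B5}
  B4 → {B5,B6,B7}
  B5 → {B6,B7}
  B6 → ∅
  B7 → ∅

DF(B5) = ["B6", "B7"]

Answer: ["B6", "B7"]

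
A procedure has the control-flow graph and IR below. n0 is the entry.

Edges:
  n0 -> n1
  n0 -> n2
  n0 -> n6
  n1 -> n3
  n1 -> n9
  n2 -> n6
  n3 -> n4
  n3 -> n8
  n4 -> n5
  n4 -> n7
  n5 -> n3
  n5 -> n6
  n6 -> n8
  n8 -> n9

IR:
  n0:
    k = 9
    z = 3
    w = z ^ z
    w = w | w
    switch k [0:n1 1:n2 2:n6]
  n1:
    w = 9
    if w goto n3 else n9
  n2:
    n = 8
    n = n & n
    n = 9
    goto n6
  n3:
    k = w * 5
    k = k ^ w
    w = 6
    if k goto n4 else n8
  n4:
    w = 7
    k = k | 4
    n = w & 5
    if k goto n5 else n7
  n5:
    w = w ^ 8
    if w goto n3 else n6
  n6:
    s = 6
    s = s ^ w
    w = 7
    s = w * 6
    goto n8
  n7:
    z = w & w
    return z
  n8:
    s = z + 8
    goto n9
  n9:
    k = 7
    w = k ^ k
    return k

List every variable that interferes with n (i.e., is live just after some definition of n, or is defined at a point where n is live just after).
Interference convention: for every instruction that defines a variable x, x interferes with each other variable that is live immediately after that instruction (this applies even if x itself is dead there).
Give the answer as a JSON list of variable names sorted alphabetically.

Per-block:
  n0: {k,w,z} / ∅
  n1: {w} / ∅
  n2: {n} / ∅
  n3: {k,w} / {w}
  n4: {k,n,w} / {k}
  n5: {w} / {w}
  n6: {s,w} / {w}
  n7: {z} / {w}
  n8: {s} / {z}
  n9: {k,w} / ∅

Live sets:
  live n0: ∅→{w,z}
  live n1: {z}→{w,z}
  live n2: {w,z}→{w,z}
  live n3: {w,z}→{k,z}
  live n4: {k,z}→{w,z}
  live n5: {w,z}→{w,z}
  live n6: {w,z}→{z}
  live n7: {w}→∅
  live n8: {z}→∅
  live n9: ∅→∅

Interfere edges:
  k: {n,w,z}
  n: {k,w,z}
  s: {w,z}
  w: {k,n,s,z}
  z: {k,n,s,w}

N(n) = ["k", "w", "z"]

Answer: ["k", "w", "z"]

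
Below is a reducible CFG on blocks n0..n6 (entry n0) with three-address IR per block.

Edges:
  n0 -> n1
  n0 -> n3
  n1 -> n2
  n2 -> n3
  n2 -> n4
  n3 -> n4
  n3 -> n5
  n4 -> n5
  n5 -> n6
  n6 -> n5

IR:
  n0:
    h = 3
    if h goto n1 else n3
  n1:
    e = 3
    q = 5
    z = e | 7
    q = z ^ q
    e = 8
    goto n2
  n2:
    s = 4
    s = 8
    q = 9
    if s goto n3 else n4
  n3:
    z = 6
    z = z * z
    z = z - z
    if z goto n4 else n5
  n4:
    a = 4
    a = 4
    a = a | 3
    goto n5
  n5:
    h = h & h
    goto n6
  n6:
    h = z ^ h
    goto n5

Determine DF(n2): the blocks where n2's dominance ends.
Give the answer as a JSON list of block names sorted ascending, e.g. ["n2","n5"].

idom tree: n1←n0 n2←n1 n3←n0 n4←n0 n5←n0 n6←n5
Dom∩ at merges:
  n3: preds {n0,n2}: {n0} ∩ {n0,n1,n2} = {n0}; idom=n0
  n4: preds {n2,n3}: {n0,n1,n2} ∩ {n0,n3} = {n0}; idom=n0
  n5: preds {n3,n4,n6}: {n0,n3} ∩ {n0,n4} ∩ {n0,n5,n6} = {n0}; idom=n0

DF derivation:
  n3←n0: walk · to n0
  n3←n2: walk n2→n1 to n0
  n4←n2: walk n2→n1 to n0
  n4←n3: walk n3 to n0
  n5←n3: walk n3 to n0
  n5←n4: walk n4 to n0
  n5←n6: walk n6→n5 to n0
  n0 → ∅
  n1 → {n3,n4}
  n2 → {n3,n4}
  n3 → {n4,n5}
  n4 → {n5}
  n5 → {n5}
  n6 → {n5}

DF(n2) = ["n3", "n4"]

Answer: ["n3", "n4"]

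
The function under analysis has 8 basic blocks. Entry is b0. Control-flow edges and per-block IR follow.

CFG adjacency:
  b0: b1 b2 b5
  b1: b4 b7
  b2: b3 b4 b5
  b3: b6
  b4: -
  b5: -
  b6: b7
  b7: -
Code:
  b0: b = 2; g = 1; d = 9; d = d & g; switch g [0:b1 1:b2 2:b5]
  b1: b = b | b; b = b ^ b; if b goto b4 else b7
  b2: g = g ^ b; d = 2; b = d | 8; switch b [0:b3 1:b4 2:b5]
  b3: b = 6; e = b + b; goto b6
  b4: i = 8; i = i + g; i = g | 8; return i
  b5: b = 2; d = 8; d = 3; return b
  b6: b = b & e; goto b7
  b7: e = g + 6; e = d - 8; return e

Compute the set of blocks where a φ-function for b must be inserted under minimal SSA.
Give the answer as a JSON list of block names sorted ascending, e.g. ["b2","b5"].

idom tree: b1←b0 b2←b0 b3←b2 b4←b0 b5←b0 b6←b3 b7←b0
Dom∩ at merges:
  b4: preds {b1,b2}: {b0,b1} ∩ {b0,b2} = {b0}; idom=b0
  b5: preds {b0,b2}: {b0} ∩ {b0,b2} = {b0}; idom=b0
  b7: preds {b1,b6}: {b0,b1} ∩ {b0,b2,b3,b6} = {b0}; idom=b0

Frontier:
  join b4 pred b1: b1 stop@b0
  join b4 pred b2: b2 stop@b0
  join b5 pred b0: · stop@b0
  join b5 pred b2: b2 stop@b0
  join b7 pred b1: b1 stop@b0
  join b7 pred b6: b6→b3→b2 stop@b0
  b0 → ∅
  b1 → {b4,b7}
  b2 → {b4,b5,b7}
  b3 → {b7}
  b4 → ∅
  b5 → ∅
  b6 → {b7}
  b7 → ∅

φ for b: defs {b0,b1,b2,b3,b5,b6}
  DF⁺ = {b4,b5,b7}

Answer: ["b4", "b5", "b7"]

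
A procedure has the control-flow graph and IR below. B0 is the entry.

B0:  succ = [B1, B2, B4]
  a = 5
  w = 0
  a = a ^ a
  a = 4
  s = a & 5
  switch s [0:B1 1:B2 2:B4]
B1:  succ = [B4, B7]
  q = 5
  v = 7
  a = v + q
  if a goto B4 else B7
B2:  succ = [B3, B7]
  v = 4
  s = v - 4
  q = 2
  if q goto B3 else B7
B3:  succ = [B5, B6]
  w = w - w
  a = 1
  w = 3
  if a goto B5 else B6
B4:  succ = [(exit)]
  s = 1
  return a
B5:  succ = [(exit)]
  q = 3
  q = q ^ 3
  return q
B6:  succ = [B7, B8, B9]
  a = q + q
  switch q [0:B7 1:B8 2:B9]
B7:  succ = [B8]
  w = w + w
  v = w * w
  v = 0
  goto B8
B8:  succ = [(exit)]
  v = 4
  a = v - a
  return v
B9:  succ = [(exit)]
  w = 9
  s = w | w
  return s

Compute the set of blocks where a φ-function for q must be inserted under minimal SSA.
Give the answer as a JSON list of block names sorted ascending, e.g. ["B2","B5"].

idom tree: B1←B0 B2←B0 B3←B2 B4←B0 B5←B3 B6←B3 B7←B0 B8←B0 B9←B6
Dom∩ at merges:
  B4: preds {B0,B1}: {B0} ∩ {B0,B1} = {B0}; idom=B0
  B7: preds {B1,B2,B6}: {B0,B1} ∩ {B0,B2} ∩ {B0,B2,B3,B6} = {B0}; idom=B0
  B8: preds {B6,B7}: {B0,B2,B3,B6} ∩ {B0,B7} = {B0}; idom=B0

DF derivation:
  join B4 pred B0: · stop@B0
  join B4 pred B1: B1 stop@B0
  join B7 pred B1: B1 stop@B0
  join B7 pred B2: B2 stop@B0
  join B7 pred B6: B6→B3→B2 stop@B0
  join B8 pred B6: B6→B3→B2 stop@B0
  join B8 pred B7: B7 stop@B0
  B0: DF=∅
  B1: DF={B4,B7}
  B2: DF={B7,B8}
  B3: DF={B7,B8}
  B4: DF=∅
  B5: DF=∅
  B6: DF={B7,B8}
  B7: DF={B8}
  B8: DF=∅
  B9: DF=∅

φ for q: defs {B1,B2,B5}
  DF⁺ = {B4,B7,B8}

Answer: ["B4", "B7", "B8"]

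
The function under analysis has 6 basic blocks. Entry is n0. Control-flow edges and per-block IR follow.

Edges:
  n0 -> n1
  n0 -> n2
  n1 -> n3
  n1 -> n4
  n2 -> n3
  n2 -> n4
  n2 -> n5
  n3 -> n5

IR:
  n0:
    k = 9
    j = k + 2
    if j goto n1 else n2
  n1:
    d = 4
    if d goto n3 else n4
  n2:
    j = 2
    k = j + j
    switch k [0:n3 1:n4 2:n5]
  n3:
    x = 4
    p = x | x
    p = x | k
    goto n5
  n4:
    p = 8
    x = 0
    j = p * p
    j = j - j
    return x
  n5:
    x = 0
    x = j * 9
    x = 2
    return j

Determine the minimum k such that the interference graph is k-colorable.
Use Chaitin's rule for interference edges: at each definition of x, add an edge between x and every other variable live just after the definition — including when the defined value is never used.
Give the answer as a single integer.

Answer: 4

Working:
Per-block:
  n0: def={j,k} ue=∅
  n1: def={d} ue=∅
  n2: def={j,k} ue=∅
  n3: def={p,x} ue={k}
  n4: def={j,p,x} ue=∅
  n5: def={x} ue={j}

Backward fixpoint:
  n0: in=∅ out={j,k}
  n1: in={j,k} out={j,k}
  n2: in=∅ out={j,k}
  n3: in={j,k} out={j}
  n4: in=∅ out=∅
  n5: in={j} out=∅

Interfere edges:
  d: {j,k}
  j: {d,k,p,x}
  k: {d,j,p,x}
  p: {j,k,x}
  x: {j,k,p}

Registers:
  lower bound: {j,k,p,x} mutually conflict ⇒ χ ≥ 4
  assign d→r2 j→r0 k→r1 p→r2 x→r3 — no edge inside a register ⇒ χ ≤ 4
  χ = 4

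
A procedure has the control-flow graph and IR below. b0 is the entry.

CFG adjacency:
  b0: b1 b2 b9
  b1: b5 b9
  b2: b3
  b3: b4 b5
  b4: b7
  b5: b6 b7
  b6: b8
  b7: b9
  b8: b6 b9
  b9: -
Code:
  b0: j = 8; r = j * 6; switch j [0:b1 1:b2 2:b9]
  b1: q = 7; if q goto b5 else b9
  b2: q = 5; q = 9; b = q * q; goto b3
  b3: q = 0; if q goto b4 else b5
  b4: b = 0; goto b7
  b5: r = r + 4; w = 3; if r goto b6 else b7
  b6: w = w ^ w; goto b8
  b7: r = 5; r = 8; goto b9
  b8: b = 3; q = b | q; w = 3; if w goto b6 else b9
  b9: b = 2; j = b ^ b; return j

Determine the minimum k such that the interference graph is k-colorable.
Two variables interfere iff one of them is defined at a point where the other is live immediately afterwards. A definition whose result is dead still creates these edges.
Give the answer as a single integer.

Answer: 3

Derivation:
Block summaries:
  b0: def={j,r} ue=∅
  b1: def={q} ue=∅
  b2: def={b,q} ue=∅
  b3: def={q} ue=∅
  b4: def={b} ue=∅
  b5: def={r,w} ue={r}
  b6: def={w} ue={w}
  b7: def={r} ue=∅
  b8: def={b,q,w} ue={q}
  b9: def={b,j} ue=∅

Backward fixpoint:
  b0 li=∅ lo={r}
  b1 li={r} lo={q,r}
  b2 li={r} lo={r}
  b3 li={r} lo={q,r}
  b4 li=∅ lo=∅
  b5 li={q,r} lo={q,w}
  b6 li={q,w} lo={q}
  b7 li=∅ lo=∅
  b8 li={q} lo={q,w}
  b9 li=∅ lo=∅

Interference:
  b: {q,r}
  j: {r}
  q: {b,r,w}
  r: {b,j,q,w}
  w: {q,r}

Colouring:
  lower bound: {b,q,r} mutually conflict ⇒ χ ≥ 3
  assign b→R2 j→R1 q→R1 r→R0 w→R2 — no edge inside a register ⇒ χ ≤ 3
  χ = 3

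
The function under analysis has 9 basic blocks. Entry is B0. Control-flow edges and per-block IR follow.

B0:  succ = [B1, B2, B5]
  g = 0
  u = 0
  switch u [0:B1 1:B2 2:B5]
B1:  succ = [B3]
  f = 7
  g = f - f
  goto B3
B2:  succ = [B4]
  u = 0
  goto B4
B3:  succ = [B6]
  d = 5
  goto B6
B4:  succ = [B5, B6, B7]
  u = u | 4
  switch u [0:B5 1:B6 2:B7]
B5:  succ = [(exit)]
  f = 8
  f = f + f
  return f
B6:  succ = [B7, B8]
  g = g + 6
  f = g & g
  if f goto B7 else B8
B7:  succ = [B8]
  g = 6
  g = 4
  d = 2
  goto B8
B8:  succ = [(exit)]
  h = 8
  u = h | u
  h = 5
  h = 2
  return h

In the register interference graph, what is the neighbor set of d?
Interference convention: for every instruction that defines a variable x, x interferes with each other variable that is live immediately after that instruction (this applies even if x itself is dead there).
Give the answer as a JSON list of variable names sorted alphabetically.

Answer: ["g", "u"]

Working:
Block summaries:
  B0: def={g,u} ue=∅
  B1: def={f,g} ue=∅
  B2: def={u} ue=∅
  B3: def={d} ue=∅
  B4: def={u} ue={u}
  B5: def={f} ue=∅
  B6: def={f,g} ue={g}
  B7: def={d,g} ue=∅
  B8: def={h,u} ue={u}

Live sets:
  B0: in=∅ out={g,u}
  B1: in={u} out={g,u}
  B2: in={g} out={g,u}
  B3: in={g,u} out={g,u}
  B4: in={g,u} out={g,u}
  B5: in=∅ out=∅
  B6: in={g,u} out={u}
  B7: in={u} out={u}
  B8: in={u} out=∅

Interference:
  d — {g,u}
  f — {u}
  g — {d,u}
  h — {u}
  u — {d,f,g,h}

N(d) = ["g", "u"]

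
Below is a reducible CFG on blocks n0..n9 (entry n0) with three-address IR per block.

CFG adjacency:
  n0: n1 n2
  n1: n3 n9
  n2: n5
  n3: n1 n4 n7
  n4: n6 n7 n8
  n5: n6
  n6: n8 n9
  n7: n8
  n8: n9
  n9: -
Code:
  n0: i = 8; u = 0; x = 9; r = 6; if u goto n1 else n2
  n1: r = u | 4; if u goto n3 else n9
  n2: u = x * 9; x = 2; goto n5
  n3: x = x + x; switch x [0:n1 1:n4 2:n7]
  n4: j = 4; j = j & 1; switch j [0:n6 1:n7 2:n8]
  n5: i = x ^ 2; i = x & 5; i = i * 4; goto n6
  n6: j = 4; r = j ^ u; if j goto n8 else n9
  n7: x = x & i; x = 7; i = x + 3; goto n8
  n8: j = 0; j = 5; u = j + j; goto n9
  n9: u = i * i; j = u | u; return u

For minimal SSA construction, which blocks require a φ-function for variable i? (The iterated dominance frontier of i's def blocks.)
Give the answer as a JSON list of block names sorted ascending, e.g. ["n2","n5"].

idom tree: n1←n0 n2←n0 n3←n1 n4←n3 n5←n2 n6←n0 n7←n3 n8←n0 n9←n0
Dom at joins:
  n1: preds {n0,n3}: {n0} ∩ {n0,n1,n3} = {n0}; idom=n0
  n6: preds {n4,n5}: {n0,n1,n3,n4} ∩ {n0,n2,n5} = {n0}; idom=n0
  n7: preds {n3,n4}: {n0,n1,n3} ∩ {n0,n1,n3,n4} = {n0,n1,n3}; idom=n3
  n8: preds {n4,n6,n7}: {n0,n1,n3,n4} ∩ {n0,n6} ∩ {n0,n1,n3,n7} = {n0}; idom=n0
  n9: preds {n1,n6,n8}: {n0,n1} ∩ {n0,n6} ∩ {n0,n8} = {n0}; idom=n0

DF derivation:
  join n1 pred n0: · stop@n0
  join n1 pred n3: n3→n1 stop@n0
  join n6 pred n4: n4→n3→n1 stop@n0
  join n6 pred n5: n5→n2 stop@n0
  join n7 pred n3: · stop@n3
  join n7 pred n4: n4 stop@n3
  join n8 pred n4: n4→n3→n1 stop@n0
  join n8 pred n6: n6 stop@n0
  join n8 pred n7: n7→n3→n1 stop@n0
  join n9 pred n1: n1 stop@n0
  join n9 pred n6: n6 stop@n0
  join n9 pred n8: n8 stop@n0
  n0: DF=∅
  n1: DF={n1,n6,n8,n9}
  n2: DF={n6}
  n3: DF={n1,n6,n8}
  n4: DF={n6,n7,n8}
  n5: DF={n6}
  n6: DF={n8,n9}
  n7: DF={n8}
  n8: DF={n9}
  n9: DF=∅

φ for i: defs {n0,n5,n7}
  DF⁺ = {n6,n8,n9}

Answer: ["n6", "n8", "n9"]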